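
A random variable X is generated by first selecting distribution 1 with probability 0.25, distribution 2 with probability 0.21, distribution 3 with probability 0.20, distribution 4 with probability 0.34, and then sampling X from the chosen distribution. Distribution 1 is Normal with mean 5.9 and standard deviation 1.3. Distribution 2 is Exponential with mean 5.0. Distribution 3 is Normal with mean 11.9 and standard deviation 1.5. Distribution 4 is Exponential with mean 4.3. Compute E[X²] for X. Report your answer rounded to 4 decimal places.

60.9702

For each component E[X²] = Var + (mean)², giving 1: 36.5; 2: 50; 3: 143.86; 4: 36.98.
Overall E[X²] = 0.25·36.5 + 0.21·50 + 0.2·143.86 + 0.34·36.98 = 60.9702.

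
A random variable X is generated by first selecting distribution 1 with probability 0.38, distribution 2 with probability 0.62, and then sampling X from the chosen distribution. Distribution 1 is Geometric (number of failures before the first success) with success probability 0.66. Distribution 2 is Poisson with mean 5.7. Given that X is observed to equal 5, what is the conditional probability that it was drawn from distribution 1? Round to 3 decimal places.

0.011

Likelihoods P(X=5 | ·): 1: 0.00299874; 2: 0.16777.
Posterior ∝ prior × likelihood. Numerator for 1: 0.38·0.00299874 = 0.00113952.
Normalizing constant: 0.38·0.00299874 + 0.62·0.16777 = 0.105157.
P(1 | observation) = 0.00113952 / 0.105157 = 0.0108364.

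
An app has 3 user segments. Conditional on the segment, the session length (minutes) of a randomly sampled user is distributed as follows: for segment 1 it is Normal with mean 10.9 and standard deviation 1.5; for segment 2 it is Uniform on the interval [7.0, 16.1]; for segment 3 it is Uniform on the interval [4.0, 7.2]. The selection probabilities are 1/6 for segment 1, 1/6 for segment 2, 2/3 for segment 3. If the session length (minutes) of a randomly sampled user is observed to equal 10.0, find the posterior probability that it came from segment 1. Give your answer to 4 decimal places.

Likelihoods f(10.0 | ·): 1: 0.22215; 2: 0.10989; 3: 0.
Posterior ∝ prior × likelihood. Numerator for 1: 0.166667·0.22215 = 0.037025.
Normalizing constant: 0.166667·0.22215 + 0.166667·0.10989 + 0.666667·0 = 0.05534.
P(1 | observation) = 0.037025 / 0.05534 = 0.669045.

0.6690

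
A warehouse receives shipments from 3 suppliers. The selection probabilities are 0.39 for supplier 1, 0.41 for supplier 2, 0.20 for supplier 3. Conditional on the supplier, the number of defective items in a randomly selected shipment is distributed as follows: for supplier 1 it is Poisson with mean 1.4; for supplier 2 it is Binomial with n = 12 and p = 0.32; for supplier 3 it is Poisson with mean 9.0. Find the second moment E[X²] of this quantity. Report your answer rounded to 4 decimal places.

26.4267

For each component E[X²] = Var + (mean)², giving 1: 3.36; 2: 17.3568; 3: 90.
Overall E[X²] = 0.39·3.36 + 0.41·17.3568 + 0.2·90 = 26.4267.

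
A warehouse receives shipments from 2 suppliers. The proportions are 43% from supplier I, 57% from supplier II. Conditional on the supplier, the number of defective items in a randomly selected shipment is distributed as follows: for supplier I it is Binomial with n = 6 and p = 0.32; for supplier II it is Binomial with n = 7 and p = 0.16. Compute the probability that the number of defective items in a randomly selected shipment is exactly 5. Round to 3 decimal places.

0.007

Conditional on each supplier, P(X = 5): I: 0.0136902; II: 0.00155374.
By total probability, P(X = 5) = 0.43·0.0136902 + 0.57·0.00155374 = 0.00677242.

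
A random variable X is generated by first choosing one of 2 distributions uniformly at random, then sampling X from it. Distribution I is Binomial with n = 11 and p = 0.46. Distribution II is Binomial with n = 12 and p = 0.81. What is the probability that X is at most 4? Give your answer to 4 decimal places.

0.1858

Conditional on each component, P(X ≤ 4): I: 0.371199; II: 0.000402386.
By total probability, P(X ≤ 4) = 0.5·0.371199 + 0.5·0.000402386 = 0.185801.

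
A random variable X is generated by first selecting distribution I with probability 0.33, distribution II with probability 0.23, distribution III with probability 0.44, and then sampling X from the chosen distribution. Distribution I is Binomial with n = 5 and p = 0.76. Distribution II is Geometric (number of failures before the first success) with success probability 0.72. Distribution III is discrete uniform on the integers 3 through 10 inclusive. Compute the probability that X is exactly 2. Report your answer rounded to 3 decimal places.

0.039

Conditional on each component, P(X = 2): I: 0.0798474; II: 0.056448; III: 0.
By total probability, P(X = 2) = 0.33·0.0798474 + 0.23·0.056448 + 0.44·0 = 0.0393327.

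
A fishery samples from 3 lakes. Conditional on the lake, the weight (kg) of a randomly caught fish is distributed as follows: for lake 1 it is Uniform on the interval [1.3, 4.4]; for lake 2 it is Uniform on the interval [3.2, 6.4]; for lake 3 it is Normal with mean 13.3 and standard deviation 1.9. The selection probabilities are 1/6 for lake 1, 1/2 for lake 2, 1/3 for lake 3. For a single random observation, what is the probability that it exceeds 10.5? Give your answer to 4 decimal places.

0.3099

Conditional on each lake, P(X > 10.5): 1: 0; 2: 0; 3: 0.929717.
By total probability, P(X > 10.5) = 0.166667·0 + 0.5·0 + 0.333333·0.929717 = 0.309906.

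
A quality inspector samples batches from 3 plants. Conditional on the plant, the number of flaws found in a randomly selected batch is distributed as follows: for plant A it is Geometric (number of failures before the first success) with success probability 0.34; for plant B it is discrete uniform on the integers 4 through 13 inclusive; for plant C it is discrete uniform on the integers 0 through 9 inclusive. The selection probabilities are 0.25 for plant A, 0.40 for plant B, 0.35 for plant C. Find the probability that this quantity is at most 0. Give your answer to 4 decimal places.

0.1200

Conditional on each plant, P(X ≤ 0): A: 0.34; B: 0; C: 0.1.
By total probability, P(X ≤ 0) = 0.25·0.34 + 0.4·0 + 0.35·0.1 = 0.12.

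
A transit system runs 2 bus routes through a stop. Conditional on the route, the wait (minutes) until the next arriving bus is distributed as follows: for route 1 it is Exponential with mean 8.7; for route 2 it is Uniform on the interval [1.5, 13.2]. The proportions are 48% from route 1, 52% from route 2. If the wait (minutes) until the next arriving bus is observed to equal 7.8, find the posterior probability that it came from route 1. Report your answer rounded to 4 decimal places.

Likelihoods f(7.8 | ·): 1: 0.0468936; 2: 0.0854701.
Posterior ∝ prior × likelihood. Numerator for 1: 0.48·0.0468936 = 0.0225089.
Normalizing constant: 0.48·0.0468936 + 0.52·0.0854701 = 0.0669534.
P(1 | observation) = 0.0225089 / 0.0669534 = 0.336188.

0.3362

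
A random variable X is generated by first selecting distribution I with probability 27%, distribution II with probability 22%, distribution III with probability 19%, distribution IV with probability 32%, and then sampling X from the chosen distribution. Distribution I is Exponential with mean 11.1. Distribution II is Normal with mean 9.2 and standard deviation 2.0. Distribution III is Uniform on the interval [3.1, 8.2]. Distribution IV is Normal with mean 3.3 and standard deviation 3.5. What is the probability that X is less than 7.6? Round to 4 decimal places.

0.6330

Conditional on each component, P(X < 7.6): I: 0.495751; II: 0.211855; III: 0.882353; IV: 0.890384.
By total probability, P(X < 7.6) = 0.27·0.495751 + 0.22·0.211855 + 0.19·0.882353 + 0.32·0.890384 = 0.633031.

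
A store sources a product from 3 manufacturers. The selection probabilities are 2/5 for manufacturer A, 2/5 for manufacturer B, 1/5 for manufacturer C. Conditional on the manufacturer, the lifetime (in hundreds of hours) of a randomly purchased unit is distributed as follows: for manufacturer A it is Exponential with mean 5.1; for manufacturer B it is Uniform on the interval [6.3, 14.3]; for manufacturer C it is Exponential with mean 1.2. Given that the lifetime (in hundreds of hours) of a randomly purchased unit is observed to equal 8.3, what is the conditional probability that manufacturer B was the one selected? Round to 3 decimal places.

0.763

Likelihoods f(8.3 | ·): A: 0.0385156; B: 0.125; C: 0.00082594.
Posterior ∝ prior × likelihood. Numerator for B: 0.4·0.125 = 0.05.
Normalizing constant: 0.4·0.0385156 + 0.4·0.125 + 0.2·0.00082594 = 0.0655714.
P(B | observation) = 0.05 / 0.0655714 = 0.762527.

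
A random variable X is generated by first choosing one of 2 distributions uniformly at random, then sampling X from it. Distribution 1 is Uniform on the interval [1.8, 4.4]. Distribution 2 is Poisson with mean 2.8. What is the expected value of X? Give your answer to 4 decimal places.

2.9500

Component means — 1: 3.1; 2: 2.8.
E[X] = 0.5·3.1 + 0.5·2.8 = 2.95.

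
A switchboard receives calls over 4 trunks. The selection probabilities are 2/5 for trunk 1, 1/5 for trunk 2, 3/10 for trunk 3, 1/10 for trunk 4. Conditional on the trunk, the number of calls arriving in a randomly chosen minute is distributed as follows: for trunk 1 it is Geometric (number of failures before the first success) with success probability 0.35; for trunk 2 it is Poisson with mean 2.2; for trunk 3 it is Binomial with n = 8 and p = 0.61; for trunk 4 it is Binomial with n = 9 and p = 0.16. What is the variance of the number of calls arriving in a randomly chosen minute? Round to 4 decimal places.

Per component, 1: μ=1.85714, E[X²]=8.7551; 2: μ=2.2, E[X²]=7.04; 3: μ=4.88, E[X²]=25.7176; 4: μ=1.44, E[X²]=3.2832.
E[X] = 0.4·1.85714 + 0.2·2.2 + 0.3·4.88 + 0.1·1.44 = 2.79086.
E[X²] = 0.4·8.7551 + 0.2·7.04 + 0.3·25.7176 + 0.1·3.2832 = 12.9536.
Var(X) = E[X²] − (E[X])² = 12.9536 − 7.78888 = 5.16476.

5.1648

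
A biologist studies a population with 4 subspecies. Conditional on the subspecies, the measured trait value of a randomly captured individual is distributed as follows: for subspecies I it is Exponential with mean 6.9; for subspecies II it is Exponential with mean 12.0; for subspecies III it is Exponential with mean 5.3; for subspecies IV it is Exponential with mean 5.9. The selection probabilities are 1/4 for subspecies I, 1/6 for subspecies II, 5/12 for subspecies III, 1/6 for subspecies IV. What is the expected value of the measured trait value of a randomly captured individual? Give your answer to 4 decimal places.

Component means — I: 6.9; II: 12; III: 5.3; IV: 5.9.
E[X] = 0.25·6.9 + 0.166667·12 + 0.416667·5.3 + 0.166667·5.9 = 6.91667.

6.9167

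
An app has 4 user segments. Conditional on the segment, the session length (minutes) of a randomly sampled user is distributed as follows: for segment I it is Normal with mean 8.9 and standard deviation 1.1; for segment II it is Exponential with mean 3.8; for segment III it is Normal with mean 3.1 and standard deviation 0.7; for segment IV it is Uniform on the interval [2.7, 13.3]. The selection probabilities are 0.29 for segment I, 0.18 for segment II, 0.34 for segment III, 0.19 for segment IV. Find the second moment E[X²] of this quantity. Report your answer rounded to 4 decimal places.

For each component E[X²] = Var + (mean)², giving I: 80.42; II: 28.88; III: 10.1; IV: 73.3633.
Overall E[X²] = 0.29·80.42 + 0.18·28.88 + 0.34·10.1 + 0.19·73.3633 = 45.8932.

45.8932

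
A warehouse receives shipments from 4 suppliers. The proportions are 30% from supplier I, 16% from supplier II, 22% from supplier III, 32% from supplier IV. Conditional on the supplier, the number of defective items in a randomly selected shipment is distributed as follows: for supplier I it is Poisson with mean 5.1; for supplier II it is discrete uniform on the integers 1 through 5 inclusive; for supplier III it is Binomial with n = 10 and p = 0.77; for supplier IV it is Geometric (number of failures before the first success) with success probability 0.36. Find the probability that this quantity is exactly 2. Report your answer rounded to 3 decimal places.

Conditional on each supplier, P(X = 2): I: 0.0792882; II: 0.2; III: 0.000208938; IV: 0.147456.
By total probability, P(X = 2) = 0.3·0.0792882 + 0.16·0.2 + 0.22·0.000208938 + 0.32·0.147456 = 0.103018.

0.103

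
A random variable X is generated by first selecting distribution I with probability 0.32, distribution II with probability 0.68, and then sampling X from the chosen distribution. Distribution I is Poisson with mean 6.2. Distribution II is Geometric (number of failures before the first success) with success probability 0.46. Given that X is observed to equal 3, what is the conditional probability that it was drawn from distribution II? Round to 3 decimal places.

0.656

Likelihoods P(X=3 | ·): I: 0.0806117; II: 0.0724334.
Posterior ∝ prior × likelihood. Numerator for II: 0.68·0.0724334 = 0.0492547.
Normalizing constant: 0.32·0.0806117 + 0.68·0.0724334 = 0.0750505.
P(II | observation) = 0.0492547 / 0.0750505 = 0.656288.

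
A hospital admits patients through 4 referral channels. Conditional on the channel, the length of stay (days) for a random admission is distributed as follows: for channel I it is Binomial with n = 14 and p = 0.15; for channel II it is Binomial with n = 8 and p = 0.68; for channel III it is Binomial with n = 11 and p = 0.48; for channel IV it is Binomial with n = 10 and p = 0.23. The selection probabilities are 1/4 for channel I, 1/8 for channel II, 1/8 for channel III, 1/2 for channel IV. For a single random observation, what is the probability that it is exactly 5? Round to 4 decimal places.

0.0932

Conditional on each channel, P(X = 5): I: 0.035212; II: 0.266798; III: 0.232738; IV: 0.0439029.
By total probability, P(X = 5) = 0.25·0.035212 + 0.125·0.266798 + 0.125·0.232738 + 0.5·0.0439029 = 0.0931965.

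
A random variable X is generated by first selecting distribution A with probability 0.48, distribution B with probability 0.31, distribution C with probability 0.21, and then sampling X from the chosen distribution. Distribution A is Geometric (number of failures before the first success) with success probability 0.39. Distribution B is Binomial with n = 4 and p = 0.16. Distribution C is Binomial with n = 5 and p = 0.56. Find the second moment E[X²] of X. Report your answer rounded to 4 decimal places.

For each component E[X²] = Var + (mean)², giving A: 6.45694; B: 0.9472; C: 9.072.
Overall E[X²] = 0.48·6.45694 + 0.31·0.9472 + 0.21·9.072 = 5.29808.

5.2981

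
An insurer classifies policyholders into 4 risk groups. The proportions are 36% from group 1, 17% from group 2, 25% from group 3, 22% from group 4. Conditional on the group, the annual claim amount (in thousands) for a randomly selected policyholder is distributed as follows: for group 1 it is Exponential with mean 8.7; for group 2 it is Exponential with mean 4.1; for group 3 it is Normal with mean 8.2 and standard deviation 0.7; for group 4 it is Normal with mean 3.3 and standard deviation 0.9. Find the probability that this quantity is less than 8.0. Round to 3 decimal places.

0.679

Conditional on each group, P(X < 8.0): 1: 0.601298; 2: 0.857899; 3: 0.387548; 4: 1.
By total probability, P(X < 8.0) = 0.36·0.601298 + 0.17·0.857899 + 0.25·0.387548 + 0.22·1 = 0.679197.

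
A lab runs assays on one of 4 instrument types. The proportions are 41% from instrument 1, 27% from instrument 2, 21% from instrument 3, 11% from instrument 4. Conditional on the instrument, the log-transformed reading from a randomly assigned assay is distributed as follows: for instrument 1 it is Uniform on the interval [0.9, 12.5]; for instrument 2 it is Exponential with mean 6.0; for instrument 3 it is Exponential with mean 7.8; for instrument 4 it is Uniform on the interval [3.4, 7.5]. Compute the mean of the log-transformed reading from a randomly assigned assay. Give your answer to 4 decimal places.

Component means — 1: 6.7; 2: 6; 3: 7.8; 4: 5.45.
E[X] = 0.41·6.7 + 0.27·6 + 0.21·7.8 + 0.11·5.45 = 6.6045.

6.6045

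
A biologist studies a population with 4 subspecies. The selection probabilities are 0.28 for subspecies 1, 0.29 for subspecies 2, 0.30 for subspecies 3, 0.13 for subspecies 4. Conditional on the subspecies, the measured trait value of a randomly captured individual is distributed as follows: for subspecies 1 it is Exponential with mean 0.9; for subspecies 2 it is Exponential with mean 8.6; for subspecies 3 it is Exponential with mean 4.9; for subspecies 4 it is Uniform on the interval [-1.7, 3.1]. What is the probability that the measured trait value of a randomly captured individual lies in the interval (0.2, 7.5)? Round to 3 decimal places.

Conditional on each subspecies, P(0.2 < X < 7.5): 1: 0.800497; 2: 0.558937; 3: 0.743602; 4: 0.604167.
By total probability, P(0.2 < X < 7.5) = 0.28·0.800497 + 0.29·0.558937 + 0.3·0.743602 + 0.13·0.604167 = 0.687853.

0.688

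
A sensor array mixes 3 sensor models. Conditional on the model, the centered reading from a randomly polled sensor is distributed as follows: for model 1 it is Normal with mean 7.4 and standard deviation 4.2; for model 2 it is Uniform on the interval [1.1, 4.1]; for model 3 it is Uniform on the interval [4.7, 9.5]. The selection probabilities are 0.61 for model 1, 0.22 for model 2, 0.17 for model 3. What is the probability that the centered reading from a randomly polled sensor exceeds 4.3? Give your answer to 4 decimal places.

Conditional on each model, P(X > 4.3): 1: 0.769772; 2: 0; 3: 1.
By total probability, P(X > 4.3) = 0.61·0.769772 + 0.22·0 + 0.17·1 = 0.639561.

0.6396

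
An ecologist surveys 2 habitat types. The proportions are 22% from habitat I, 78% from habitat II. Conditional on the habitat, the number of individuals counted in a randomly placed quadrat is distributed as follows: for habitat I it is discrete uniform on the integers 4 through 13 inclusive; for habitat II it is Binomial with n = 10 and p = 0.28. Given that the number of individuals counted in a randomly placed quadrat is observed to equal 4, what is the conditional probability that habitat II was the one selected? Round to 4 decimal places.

0.8644

Likelihoods P(X=4 | ·): I: 0.1; II: 0.179823.
Posterior ∝ prior × likelihood. Numerator for II: 0.78·0.179823 = 0.140262.
Normalizing constant: 0.22·0.1 + 0.78·0.179823 = 0.162262.
P(II | observation) = 0.140262 / 0.162262 = 0.864417.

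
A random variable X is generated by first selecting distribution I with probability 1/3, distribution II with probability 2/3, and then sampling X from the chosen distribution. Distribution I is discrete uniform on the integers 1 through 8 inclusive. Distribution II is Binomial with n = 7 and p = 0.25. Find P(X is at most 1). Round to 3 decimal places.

Conditional on each component, P(X ≤ 1): I: 0.125; II: 0.444946.
By total probability, P(X ≤ 1) = 0.333333·0.125 + 0.666667·0.444946 = 0.338298.

0.338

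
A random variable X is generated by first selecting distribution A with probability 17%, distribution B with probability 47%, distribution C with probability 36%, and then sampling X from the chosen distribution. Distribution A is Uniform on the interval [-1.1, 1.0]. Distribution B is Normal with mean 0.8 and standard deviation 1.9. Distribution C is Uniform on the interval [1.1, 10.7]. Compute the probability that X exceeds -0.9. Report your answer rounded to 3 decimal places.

Conditional on each component, P(X > -0.9): A: 0.904762; B: 0.814536; C: 1.
By total probability, P(X > -0.9) = 0.17·0.904762 + 0.47·0.814536 + 0.36·1 = 0.896641.

0.897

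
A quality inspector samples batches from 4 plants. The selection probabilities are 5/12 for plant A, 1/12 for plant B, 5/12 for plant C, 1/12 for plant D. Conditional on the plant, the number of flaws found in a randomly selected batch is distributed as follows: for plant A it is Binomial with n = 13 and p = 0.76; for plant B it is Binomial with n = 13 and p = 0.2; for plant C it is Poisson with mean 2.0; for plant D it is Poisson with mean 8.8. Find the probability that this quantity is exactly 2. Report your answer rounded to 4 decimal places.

0.1356

Conditional on each plant, P(X = 2): A: 6.8556e-06; B: 0.268006; C: 0.270671; D: 0.00583638.
By total probability, P(X = 2) = 0.416667·6.8556e-06 + 0.0833333·0.268006 + 0.416667·0.270671 + 0.0833333·0.00583638 = 0.135602.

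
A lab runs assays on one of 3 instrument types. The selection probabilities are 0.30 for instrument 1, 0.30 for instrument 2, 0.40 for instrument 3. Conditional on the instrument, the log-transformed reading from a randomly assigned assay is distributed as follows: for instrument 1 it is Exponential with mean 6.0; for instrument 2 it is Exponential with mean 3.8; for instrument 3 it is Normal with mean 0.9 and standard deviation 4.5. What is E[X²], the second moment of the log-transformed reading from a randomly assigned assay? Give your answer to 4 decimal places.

38.6880

For each component E[X²] = Var + (mean)², giving 1: 72; 2: 28.88; 3: 21.06.
Overall E[X²] = 0.3·72 + 0.3·28.88 + 0.4·21.06 = 38.688.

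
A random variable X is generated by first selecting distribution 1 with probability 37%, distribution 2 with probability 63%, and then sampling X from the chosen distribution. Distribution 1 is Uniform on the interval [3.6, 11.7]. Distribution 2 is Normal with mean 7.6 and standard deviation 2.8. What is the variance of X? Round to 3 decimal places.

Per component, 1: μ=7.65, E[X²]=63.99; 2: μ=7.6, E[X²]=65.6.
E[X] = 0.37·7.65 + 0.63·7.6 = 7.6185.
E[X²] = 0.37·63.99 + 0.63·65.6 = 65.0043.
Var(X) = E[X²] − (E[X])² = 65.0043 − 58.0415 = 6.96276.

6.963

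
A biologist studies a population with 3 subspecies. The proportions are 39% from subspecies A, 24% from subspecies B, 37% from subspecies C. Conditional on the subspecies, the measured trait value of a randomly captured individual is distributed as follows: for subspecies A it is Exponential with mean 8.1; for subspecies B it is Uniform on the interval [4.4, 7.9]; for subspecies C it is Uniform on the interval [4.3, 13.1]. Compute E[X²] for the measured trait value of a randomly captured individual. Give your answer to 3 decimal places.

90.891

For each component E[X²] = Var + (mean)², giving A: 131.22; B: 38.8433; C: 82.1433.
Overall E[X²] = 0.39·131.22 + 0.24·38.8433 + 0.37·82.1433 = 90.8912.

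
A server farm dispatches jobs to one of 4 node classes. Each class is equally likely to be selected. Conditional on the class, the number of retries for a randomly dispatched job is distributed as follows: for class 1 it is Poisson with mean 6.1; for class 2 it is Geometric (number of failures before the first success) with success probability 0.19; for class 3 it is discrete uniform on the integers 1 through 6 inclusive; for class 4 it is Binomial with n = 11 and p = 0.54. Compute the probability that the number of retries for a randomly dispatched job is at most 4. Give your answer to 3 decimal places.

Conditional on each class, P(X ≤ 4): 1: 0.271894; 2: 0.651322; 3: 0.666667; 4: 0.191883.
By total probability, P(X ≤ 4) = 0.25·0.271894 + 0.25·0.651322 + 0.25·0.666667 + 0.25·0.191883 = 0.445441.

0.445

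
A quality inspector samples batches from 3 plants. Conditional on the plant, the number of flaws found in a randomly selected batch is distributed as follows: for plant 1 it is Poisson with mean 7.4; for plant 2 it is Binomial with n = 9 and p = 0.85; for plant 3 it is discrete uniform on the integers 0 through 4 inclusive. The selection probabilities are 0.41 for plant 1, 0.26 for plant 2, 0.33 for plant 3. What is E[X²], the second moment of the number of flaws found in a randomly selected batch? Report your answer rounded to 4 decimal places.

For each component E[X²] = Var + (mean)², giving 1: 62.16; 2: 59.67; 3: 6.
Overall E[X²] = 0.41·62.16 + 0.26·59.67 + 0.33·6 = 42.9798.

42.9798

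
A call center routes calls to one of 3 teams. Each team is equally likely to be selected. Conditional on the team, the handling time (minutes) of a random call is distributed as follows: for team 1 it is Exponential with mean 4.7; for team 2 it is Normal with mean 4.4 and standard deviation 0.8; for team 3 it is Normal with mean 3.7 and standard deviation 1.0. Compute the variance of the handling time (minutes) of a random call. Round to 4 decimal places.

Per component, 1: μ=4.7, E[X²]=44.18; 2: μ=4.4, E[X²]=20; 3: μ=3.7, E[X²]=14.69.
E[X] = 0.333333·4.7 + 0.333333·4.4 + 0.333333·3.7 = 4.26667.
E[X²] = 0.333333·44.18 + 0.333333·20 + 0.333333·14.69 = 26.29.
Var(X) = E[X²] − (E[X])² = 26.29 − 18.2044 = 8.08556.

8.0856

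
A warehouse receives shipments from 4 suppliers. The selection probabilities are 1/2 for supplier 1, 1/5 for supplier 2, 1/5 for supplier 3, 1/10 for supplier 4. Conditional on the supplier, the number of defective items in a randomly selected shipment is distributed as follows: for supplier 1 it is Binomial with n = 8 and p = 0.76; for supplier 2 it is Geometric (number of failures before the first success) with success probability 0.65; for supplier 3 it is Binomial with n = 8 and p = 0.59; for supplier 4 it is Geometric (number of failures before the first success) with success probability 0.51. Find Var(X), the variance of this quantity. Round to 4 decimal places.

Per component, 1: μ=6.08, E[X²]=38.4256; 2: μ=0.538462, E[X²]=1.11834; 3: μ=4.72, E[X²]=24.2136; 4: μ=0.960784, E[X²]=2.807.
E[X] = 0.5·6.08 + 0.2·0.538462 + 0.2·4.72 + 0.1·0.960784 = 4.18777.
E[X²] = 0.5·38.4256 + 0.2·1.11834 + 0.2·24.2136 + 0.1·2.807 = 24.5599.
Var(X) = E[X²] − (E[X])² = 24.5599 − 17.5374 = 7.02246.

7.0225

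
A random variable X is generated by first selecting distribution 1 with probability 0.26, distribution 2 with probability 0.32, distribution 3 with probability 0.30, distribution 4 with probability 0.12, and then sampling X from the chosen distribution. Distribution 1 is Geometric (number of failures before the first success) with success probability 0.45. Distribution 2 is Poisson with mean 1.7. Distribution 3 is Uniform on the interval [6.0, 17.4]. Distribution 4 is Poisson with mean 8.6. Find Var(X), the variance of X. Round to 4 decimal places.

27.5858

Per component, 1: μ=1.22222, E[X²]=4.20988; 2: μ=1.7, E[X²]=4.59; 3: μ=11.7, E[X²]=147.72; 4: μ=8.6, E[X²]=82.56.
E[X] = 0.26·1.22222 + 0.32·1.7 + 0.3·11.7 + 0.12·8.6 = 5.40378.
E[X²] = 0.26·4.20988 + 0.32·4.59 + 0.3·147.72 + 0.12·82.56 = 56.7866.
Var(X) = E[X²] − (E[X])² = 56.7866 − 29.2008 = 27.5858.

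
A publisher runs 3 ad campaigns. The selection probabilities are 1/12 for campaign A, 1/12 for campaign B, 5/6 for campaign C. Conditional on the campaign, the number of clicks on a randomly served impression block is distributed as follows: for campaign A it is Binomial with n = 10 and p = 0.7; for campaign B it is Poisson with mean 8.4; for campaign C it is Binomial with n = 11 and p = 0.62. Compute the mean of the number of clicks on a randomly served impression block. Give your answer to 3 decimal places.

6.967

Component means — A: 7; B: 8.4; C: 6.82.
E[X] = 0.0833333·7 + 0.0833333·8.4 + 0.833333·6.82 = 6.96667.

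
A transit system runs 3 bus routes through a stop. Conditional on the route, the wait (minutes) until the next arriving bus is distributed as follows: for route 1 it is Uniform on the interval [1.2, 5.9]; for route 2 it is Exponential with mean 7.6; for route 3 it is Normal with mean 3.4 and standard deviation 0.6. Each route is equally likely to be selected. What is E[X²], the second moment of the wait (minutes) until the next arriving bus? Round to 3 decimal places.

For each component E[X²] = Var + (mean)², giving 1: 14.4433; 2: 115.52; 3: 11.92.
Overall E[X²] = 0.333333·14.4433 + 0.333333·115.52 + 0.333333·11.92 = 47.2944.

47.294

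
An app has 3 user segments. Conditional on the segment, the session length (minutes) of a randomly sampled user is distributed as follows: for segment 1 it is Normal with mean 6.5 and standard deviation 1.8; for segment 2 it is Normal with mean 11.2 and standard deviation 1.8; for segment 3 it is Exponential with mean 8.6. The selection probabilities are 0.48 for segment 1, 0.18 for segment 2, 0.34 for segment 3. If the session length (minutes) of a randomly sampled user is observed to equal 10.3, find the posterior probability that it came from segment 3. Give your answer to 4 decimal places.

Likelihoods f(10.3 | ·): 1: 0.0238703; 2: 0.195592; 3: 0.0351041.
Posterior ∝ prior × likelihood. Numerator for 3: 0.34·0.0351041 = 0.0119354.
Normalizing constant: 0.48·0.0238703 + 0.18·0.195592 + 0.34·0.0351041 = 0.0585997.
P(3 | observation) = 0.0119354 / 0.0585997 = 0.203677.

0.2037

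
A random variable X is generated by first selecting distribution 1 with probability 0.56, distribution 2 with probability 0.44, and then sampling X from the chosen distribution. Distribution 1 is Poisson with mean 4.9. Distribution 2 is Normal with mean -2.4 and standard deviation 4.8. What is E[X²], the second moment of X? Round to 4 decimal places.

For each component E[X²] = Var + (mean)², giving 1: 28.91; 2: 28.8.
Overall E[X²] = 0.56·28.91 + 0.44·28.8 = 28.8616.

28.8616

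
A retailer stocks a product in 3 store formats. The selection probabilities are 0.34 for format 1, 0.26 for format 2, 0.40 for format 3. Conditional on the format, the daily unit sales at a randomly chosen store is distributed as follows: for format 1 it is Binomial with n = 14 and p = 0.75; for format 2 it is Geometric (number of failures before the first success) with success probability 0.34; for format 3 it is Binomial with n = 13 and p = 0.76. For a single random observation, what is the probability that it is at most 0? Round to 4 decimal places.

0.0884

Conditional on each format, P(X ≤ 0): 1: 3.72529e-09; 2: 0.34; 3: 8.76488e-09.
By total probability, P(X ≤ 0) = 0.34·3.72529e-09 + 0.26·0.34 + 0.4·8.76488e-09 = 0.0884.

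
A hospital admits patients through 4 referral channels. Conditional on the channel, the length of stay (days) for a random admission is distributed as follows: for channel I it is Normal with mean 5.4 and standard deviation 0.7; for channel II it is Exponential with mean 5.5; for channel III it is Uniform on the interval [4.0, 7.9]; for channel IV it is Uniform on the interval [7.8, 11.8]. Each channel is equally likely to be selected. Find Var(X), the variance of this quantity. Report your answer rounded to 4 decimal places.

Per component, I: μ=5.4, E[X²]=29.65; II: μ=5.5, E[X²]=60.5; III: μ=5.95, E[X²]=36.67; IV: μ=9.8, E[X²]=97.3733.
E[X] = 0.25·5.4 + 0.25·5.5 + 0.25·5.95 + 0.25·9.8 = 6.6625.
E[X²] = 0.25·29.65 + 0.25·60.5 + 0.25·36.67 + 0.25·97.3733 = 56.0483.
Var(X) = E[X²] − (E[X])² = 56.0483 − 44.3889 = 11.6594.

11.6594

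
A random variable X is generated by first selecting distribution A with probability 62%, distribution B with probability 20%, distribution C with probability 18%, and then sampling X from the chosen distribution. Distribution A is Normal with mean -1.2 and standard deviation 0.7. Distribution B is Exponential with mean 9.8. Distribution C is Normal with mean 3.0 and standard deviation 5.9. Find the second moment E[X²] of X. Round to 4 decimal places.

47.4984

For each component E[X²] = Var + (mean)², giving A: 1.93; B: 192.08; C: 43.81.
Overall E[X²] = 0.62·1.93 + 0.2·192.08 + 0.18·43.81 = 47.4984.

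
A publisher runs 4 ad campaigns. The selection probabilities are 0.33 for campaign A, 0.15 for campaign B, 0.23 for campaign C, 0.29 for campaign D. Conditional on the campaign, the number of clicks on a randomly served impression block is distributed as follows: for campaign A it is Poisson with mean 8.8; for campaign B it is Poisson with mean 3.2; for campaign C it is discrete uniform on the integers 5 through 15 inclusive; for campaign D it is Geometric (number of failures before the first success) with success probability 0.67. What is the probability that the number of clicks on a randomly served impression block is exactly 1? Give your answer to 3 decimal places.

Conditional on each campaign, P(X = 1): A: 0.00132645; B: 0.130439; C: 0; D: 0.2211.
By total probability, P(X = 1) = 0.33·0.00132645 + 0.15·0.130439 + 0.23·0 + 0.29·0.2211 = 0.0841226.

0.084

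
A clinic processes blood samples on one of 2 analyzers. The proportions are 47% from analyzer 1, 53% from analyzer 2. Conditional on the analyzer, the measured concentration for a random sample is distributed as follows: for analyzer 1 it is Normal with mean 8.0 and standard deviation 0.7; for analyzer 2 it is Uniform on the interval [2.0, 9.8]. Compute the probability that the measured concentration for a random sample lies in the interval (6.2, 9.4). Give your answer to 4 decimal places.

0.6744

Conditional on each analyzer, P(6.2 < X < 9.4): 1: 0.972186; 2: 0.410256.
By total probability, P(6.2 < X < 9.4) = 0.47·0.972186 + 0.53·0.410256 = 0.674363.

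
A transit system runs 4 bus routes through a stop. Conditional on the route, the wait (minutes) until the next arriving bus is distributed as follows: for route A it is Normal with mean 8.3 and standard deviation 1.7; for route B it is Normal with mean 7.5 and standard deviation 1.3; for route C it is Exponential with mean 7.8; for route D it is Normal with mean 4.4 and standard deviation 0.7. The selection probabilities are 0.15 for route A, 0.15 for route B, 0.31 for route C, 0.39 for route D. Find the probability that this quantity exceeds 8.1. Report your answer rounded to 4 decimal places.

0.2401

Conditional on each route, P(X > 8.1): A: 0.546826; B: 0.322206; C: 0.353999; D: 6.26076e-08.
By total probability, P(X > 8.1) = 0.15·0.546826 + 0.15·0.322206 + 0.31·0.353999 + 0.39·6.26076e-08 = 0.240095.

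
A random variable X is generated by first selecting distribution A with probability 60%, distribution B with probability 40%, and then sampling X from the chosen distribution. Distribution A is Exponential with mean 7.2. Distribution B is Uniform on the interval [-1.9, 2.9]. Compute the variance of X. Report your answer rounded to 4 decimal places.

Per component, A: μ=7.2, E[X²]=103.68; B: μ=0.5, E[X²]=2.17.
E[X] = 0.6·7.2 + 0.4·0.5 = 4.52.
E[X²] = 0.6·103.68 + 0.4·2.17 = 63.076.
Var(X) = E[X²] − (E[X])² = 63.076 − 20.4304 = 42.6456.

42.6456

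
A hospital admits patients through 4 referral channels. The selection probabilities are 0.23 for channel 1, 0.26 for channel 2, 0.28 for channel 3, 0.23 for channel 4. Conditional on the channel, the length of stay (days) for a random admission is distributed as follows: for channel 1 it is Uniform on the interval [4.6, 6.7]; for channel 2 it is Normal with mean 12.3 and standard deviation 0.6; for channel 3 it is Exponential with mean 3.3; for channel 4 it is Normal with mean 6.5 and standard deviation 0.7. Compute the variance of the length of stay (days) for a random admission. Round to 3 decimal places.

Per component, 1: μ=5.65, E[X²]=32.29; 2: μ=12.3, E[X²]=151.65; 3: μ=3.3, E[X²]=21.78; 4: μ=6.5, E[X²]=42.74.
E[X] = 0.23·5.65 + 0.26·12.3 + 0.28·3.3 + 0.23·6.5 = 6.9165.
E[X²] = 0.23·32.29 + 0.26·151.65 + 0.28·21.78 + 0.23·42.74 = 62.7843.
Var(X) = E[X²] − (E[X])² = 62.7843 − 47.838 = 14.9463.

14.946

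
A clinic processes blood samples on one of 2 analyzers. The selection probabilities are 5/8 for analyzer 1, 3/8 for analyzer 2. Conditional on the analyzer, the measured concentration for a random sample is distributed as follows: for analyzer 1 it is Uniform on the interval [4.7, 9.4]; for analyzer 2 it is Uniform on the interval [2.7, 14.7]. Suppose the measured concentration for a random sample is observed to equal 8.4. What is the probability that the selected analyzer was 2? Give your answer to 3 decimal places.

Likelihoods f(8.4 | ·): 1: 0.212766; 2: 0.0833333.
Posterior ∝ prior × likelihood. Numerator for 2: 0.375·0.0833333 = 0.03125.
Normalizing constant: 0.625·0.212766 + 0.375·0.0833333 = 0.164229.
P(2 | observation) = 0.03125 / 0.164229 = 0.190283.

0.190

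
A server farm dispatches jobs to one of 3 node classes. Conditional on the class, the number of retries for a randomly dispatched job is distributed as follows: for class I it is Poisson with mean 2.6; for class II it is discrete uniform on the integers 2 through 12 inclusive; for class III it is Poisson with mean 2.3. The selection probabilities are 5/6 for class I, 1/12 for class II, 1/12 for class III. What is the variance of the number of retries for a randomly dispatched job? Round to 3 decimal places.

4.696

Per component, I: μ=2.6, E[X²]=9.36; II: μ=7, E[X²]=59; III: μ=2.3, E[X²]=7.59.
E[X] = 0.833333·2.6 + 0.0833333·7 + 0.0833333·2.3 = 2.94167.
E[X²] = 0.833333·9.36 + 0.0833333·59 + 0.0833333·7.59 = 13.3492.
Var(X) = E[X²] − (E[X])² = 13.3492 − 8.6534 = 4.69576.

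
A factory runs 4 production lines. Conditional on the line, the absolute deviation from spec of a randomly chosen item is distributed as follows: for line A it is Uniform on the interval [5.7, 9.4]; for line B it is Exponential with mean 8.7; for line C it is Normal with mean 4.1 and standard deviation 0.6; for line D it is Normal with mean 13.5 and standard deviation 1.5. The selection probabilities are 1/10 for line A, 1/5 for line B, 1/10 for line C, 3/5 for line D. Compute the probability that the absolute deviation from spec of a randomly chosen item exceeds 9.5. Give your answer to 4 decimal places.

Conditional on each line, P(X > 9.5): A: 0; B: 0.33556; C: 0; D: 0.99617.
By total probability, P(X > 9.5) = 0.1·0 + 0.2·0.33556 + 0.1·0 + 0.6·0.99617 = 0.664814.

0.6648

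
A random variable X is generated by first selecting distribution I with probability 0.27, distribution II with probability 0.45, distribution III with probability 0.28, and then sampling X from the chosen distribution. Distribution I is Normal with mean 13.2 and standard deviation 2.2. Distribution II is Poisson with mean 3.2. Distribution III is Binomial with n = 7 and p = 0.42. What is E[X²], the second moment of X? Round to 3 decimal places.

For each component E[X²] = Var + (mean)², giving I: 179.08; II: 13.44; III: 10.3488.
Overall E[X²] = 0.27·179.08 + 0.45·13.44 + 0.28·10.3488 = 57.2973.

57.297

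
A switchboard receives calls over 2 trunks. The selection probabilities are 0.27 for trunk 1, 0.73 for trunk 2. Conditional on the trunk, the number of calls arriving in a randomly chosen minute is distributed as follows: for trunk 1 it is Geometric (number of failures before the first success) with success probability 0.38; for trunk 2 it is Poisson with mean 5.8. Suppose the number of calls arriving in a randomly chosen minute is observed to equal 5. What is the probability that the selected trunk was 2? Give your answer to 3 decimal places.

Likelihoods P(X=5 | ·): 1: 0.034813; 2: 0.165596.
Posterior ∝ prior × likelihood. Numerator for 2: 0.73·0.165596 = 0.120885.
Normalizing constant: 0.27·0.034813 + 0.73·0.165596 = 0.130285.
P(2 | observation) = 0.120885 / 0.130285 = 0.927854.

0.928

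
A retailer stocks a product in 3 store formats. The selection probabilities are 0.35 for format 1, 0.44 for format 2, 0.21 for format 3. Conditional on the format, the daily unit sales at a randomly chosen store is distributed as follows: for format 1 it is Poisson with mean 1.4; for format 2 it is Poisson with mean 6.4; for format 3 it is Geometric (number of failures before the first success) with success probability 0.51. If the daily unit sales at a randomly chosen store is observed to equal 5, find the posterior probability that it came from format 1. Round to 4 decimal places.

Likelihoods P(X=5 | ·): 1: 0.0110521; 2: 0.148674; 3: 0.0144062.
Posterior ∝ prior × likelihood. Numerator for 1: 0.35·0.0110521 = 0.00386825.
Normalizing constant: 0.35·0.0110521 + 0.44·0.148674 + 0.21·0.0144062 = 0.07231.
P(1 | observation) = 0.00386825 / 0.07231 = 0.0534954.

0.0535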